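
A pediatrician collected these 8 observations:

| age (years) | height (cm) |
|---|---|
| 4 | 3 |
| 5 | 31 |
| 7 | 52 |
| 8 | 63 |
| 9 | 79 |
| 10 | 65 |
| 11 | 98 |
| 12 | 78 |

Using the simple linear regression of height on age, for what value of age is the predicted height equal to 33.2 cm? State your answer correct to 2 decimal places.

5.64

n = 8, Σx = 66, Σy = 469, Σxy = 4410, Σx² = 600
Sxx = Σx² − (Σx)²/n = 600 − 544.5 = 55.5
Sxy = Σxy − (Σx)(Σy)/n = 4410 − 3869.25 = 540.75
b = Sxy/Sxx = 540.75/55.5 = 9.743243
a = ȳ − b·x̄ = 58.625 − 9.743243·8.25 = -21.756757
Set a + b·x = 33.2: x = (33.2 − (-21.756757)) / 9.743243 = 5.640499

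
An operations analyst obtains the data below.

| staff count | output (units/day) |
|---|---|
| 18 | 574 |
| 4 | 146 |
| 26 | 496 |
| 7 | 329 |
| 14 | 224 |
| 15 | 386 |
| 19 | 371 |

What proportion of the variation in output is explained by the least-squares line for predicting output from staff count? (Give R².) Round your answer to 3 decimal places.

0.561

n = 7, Σx = 103, Σy = 2526, Σxy = 42090, Σx² = 1847, Σy² = 1041862
Sxx = Σx² − (Σx)²/n = 1847 − 1515.571429 = 331.428571
Sxy = Σxy − (Σx)(Σy)/n = 42090 − 37168.285714 = 4921.714286
Syy = Σy² − (Σy)²/n = 1041862 − 911525.142857 = 130336.857143
R² = Sxy²/(Sxx·Syy) = (4921.714286)²/(331.428571·130336.857143) = 0.560758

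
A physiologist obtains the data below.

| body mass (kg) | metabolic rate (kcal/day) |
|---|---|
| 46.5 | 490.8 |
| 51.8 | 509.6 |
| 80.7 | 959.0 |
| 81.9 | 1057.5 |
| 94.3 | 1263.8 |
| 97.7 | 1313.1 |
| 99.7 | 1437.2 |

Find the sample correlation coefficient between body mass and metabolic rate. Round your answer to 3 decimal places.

n = 7, Σx = 552.6, Σy = 7031, Σxy = 603975.08, Σx² = 46443.46, Σy² = 7925529.94
Sxx = Σx² − (Σx)²/n = 46443.46 − 43623.822857 = 2819.637143
Sxy = Σxy − (Σx)(Σy)/n = 603975.08 − 555047.228571 = 48927.851429
Syy = Σy² − (Σy)²/n = 7925529.94 − 7062137.285714 = 863392.654286
r = Sxy/√(Sxx·Syy) = 48927.851429/√(2434453996.894016) = 48927.851429/49340.186429 = 0.991643

0.992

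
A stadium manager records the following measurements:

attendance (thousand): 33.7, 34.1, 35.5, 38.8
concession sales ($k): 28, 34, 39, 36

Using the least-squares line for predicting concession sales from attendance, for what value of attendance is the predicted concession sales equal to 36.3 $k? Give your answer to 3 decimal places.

n = 4, Σx = 142.1, Σy = 137, Σxy = 4884.3, Σx² = 5064.19
Sxx = Σx² − (Σx)²/n = 5064.19 − 5048.1025 = 16.0875
Sxy = Σxy − (Σx)(Σy)/n = 4884.3 − 4866.925 = 17.375
b = Sxy/Sxx = 17.375/16.0875 = 1.080031
a = ȳ − b·x̄ = 34.25 − 1.080031·35.525 = -4.118104
Set a + b·x = 36.3: x = (36.3 − (-4.118104)) / 1.080031 = 37.423094

37.423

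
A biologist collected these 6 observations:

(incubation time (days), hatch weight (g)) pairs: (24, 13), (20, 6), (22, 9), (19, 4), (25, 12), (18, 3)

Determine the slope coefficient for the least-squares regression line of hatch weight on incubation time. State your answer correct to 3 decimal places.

n = 6, Σx = 128, Σy = 47, Σxy = 1060, Σx² = 2770
Sxx = Σx² − (Σx)²/n = 2770 − 2730.666667 = 39.333333
Sxy = Σxy − (Σx)(Σy)/n = 1060 − 1002.666667 = 57.333333
b = Sxy/Sxx = 57.333333/39.333333 = 1.457627

1.458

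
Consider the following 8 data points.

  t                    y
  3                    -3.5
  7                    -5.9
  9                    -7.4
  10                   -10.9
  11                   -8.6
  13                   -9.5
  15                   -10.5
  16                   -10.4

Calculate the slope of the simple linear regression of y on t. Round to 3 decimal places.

-0.539

n = 8, Σx = 84, Σy = -66.7, Σxy = -769.4, Σx² = 1010
Sxx = Σx² − (Σx)²/n = 1010 − 882 = 128
Sxy = Σxy − (Σx)(Σy)/n = -769.4 − (-700.35) = -69.05
b = Sxy/Sxx = -69.05/128 = -0.539453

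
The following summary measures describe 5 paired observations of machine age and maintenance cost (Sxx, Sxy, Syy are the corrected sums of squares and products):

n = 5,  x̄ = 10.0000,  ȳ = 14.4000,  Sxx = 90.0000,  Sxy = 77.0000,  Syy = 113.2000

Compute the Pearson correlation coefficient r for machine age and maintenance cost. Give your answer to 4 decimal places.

0.7629

r = Sxy/√(Sxx·Syy) = 77/√(10188) = 77/100.935623 = 0.762862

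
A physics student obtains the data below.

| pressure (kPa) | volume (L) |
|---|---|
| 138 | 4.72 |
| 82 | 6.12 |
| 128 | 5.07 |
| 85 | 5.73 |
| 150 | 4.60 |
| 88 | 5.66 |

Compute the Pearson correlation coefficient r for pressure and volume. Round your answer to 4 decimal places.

n = 6, Σx = 671, Σy = 31.9, Σxy = 3477.29, Σx² = 79621, Σy² = 171.4662
Sxx = Σx² − (Σx)²/n = 79621 − 75040.166667 = 4580.833333
Sxy = Σxy − (Σx)(Σy)/n = 3477.29 − 3567.483333 = -90.193333
Syy = Σy² − (Σy)²/n = 171.4662 − 169.601667 = 1.864533
r = Sxy/√(Sxx·Syy) = -90.193333/√(8541.116444) = -90.193333/92.418161 = -0.975927

-0.9759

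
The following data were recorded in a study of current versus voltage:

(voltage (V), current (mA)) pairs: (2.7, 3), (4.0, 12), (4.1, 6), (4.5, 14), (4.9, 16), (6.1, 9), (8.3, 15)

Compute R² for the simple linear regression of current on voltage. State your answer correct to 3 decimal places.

0.340

n = 7, Σx = 34.6, Σy = 75, Σxy = 401.5, Σx² = 190.46, Σy² = 947
Sxx = Σx² − (Σx)²/n = 190.46 − 171.022857 = 19.437143
Sxy = Σxy − (Σx)(Σy)/n = 401.5 − 370.714286 = 30.785714
Syy = Σy² − (Σy)²/n = 947 − 803.571429 = 143.428571
R² = Sxy²/(Sxx·Syy) = (30.785714)²/(19.437143·143.428571) = 0.339962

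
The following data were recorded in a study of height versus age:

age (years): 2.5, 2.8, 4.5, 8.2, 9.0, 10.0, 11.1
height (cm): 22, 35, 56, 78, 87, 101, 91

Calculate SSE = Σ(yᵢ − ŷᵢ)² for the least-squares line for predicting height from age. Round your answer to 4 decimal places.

n = 7, Σx = 48.1, Σy = 470, Σxy = 3847.7, Σx² = 405.79, Σy² = 36980
Sxx = Σx² − (Σx)²/n = 405.79 − 330.515714 = 75.274286
Sxy = Σxy − (Σx)(Σy)/n = 3847.7 − 3229.571429 = 618.128571
Syy = Σy² − (Σy)²/n = 36980 − 31557.142857 = 5422.857143
b = Sxy/Sxx = 618.128571/75.274286 = 8.211683
SSE = Syy − b·Sxy = 5422.857143 − 8.211683·618.128571 = 346.981269

346.9813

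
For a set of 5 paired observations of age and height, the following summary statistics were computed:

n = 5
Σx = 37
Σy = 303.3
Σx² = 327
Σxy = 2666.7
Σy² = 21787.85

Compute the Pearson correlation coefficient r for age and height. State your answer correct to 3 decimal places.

0.994

Sxx = Σx² − (Σx)²/n = 327 − 273.8 = 53.2
Sxy = Σxy − (Σx)(Σy)/n = 2666.7 − 2244.42 = 422.28
Syy = Σy² − (Σy)²/n = 21787.85 − 18398.178 = 3389.672
r = Sxy/√(Sxx·Syy) = 422.28/√(180330.5504) = 422.28/424.653447 = 0.994411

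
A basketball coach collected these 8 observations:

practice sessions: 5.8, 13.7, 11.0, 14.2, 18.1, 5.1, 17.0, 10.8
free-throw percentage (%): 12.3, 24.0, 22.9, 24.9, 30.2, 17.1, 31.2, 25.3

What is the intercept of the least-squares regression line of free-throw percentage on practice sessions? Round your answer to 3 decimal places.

8.737

n = 8, Σx = 95.7, Σy = 187.9, Σxy = 2443.09, Σx² = 1303.23
Sxx = Σx² − (Σx)²/n = 1303.23 − 1144.81125 = 158.41875
Sxy = Σxy − (Σx)(Σy)/n = 2443.09 − 2247.75375 = 195.33625
b = Sxy/Sxx = 195.33625/158.41875 = 1.233037
a = ȳ − b·x̄ = 23.4875 − 1.233037·11.9625 = 8.737290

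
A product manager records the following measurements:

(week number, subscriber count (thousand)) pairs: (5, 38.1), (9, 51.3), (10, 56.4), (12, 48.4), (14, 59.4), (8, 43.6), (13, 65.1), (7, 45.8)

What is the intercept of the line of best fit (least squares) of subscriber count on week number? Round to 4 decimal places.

n = 8, Σx = 78, Σy = 408.1, Σxy = 4144.3, Σx² = 828
Sxx = Σx² − (Σx)²/n = 828 − 760.5 = 67.5
Sxy = Σxy − (Σx)(Σy)/n = 4144.3 − 3978.975 = 165.325
b = Sxy/Sxx = 165.325/67.5 = 2.449259
a = ȳ − b·x̄ = 51.0125 − 2.449259·9.75 = 27.132222

27.1322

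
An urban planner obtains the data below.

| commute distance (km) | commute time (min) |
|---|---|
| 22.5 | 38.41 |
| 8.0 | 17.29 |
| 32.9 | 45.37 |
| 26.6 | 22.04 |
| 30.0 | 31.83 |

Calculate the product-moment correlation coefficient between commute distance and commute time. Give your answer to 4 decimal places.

n = 5, Σx = 120, Σy = 154.94, Σxy = 4036.382, Σx² = 3260.22, Σy² = 5331.6196
Sxx = Σx² − (Σx)²/n = 3260.22 − 2880 = 380.22
Sxy = Σxy − (Σx)(Σy)/n = 4036.382 − 3718.56 = 317.822
Syy = Σy² − (Σy)²/n = 5331.6196 − 4801.28072 = 530.33888
r = Sxy/√(Sxx·Syy) = 317.822/√(201645.448954) = 317.822/449.049495 = 0.707766

0.7078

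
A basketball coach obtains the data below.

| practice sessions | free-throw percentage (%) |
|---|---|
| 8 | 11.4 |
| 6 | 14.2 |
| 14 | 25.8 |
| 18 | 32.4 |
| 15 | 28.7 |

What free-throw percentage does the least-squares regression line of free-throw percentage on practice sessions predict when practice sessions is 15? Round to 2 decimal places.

27.47

n = 5, Σx = 61, Σy = 112.5, Σxy = 1551.3, Σx² = 845
Sxx = Σx² − (Σx)²/n = 845 − 744.2 = 100.8
Sxy = Σxy − (Σx)(Σy)/n = 1551.3 − 1372.5 = 178.8
b = Sxy/Sxx = 178.8/100.8 = 1.773810
a = ȳ − b·x̄ = 22.5 − 1.773810·12.2 = 0.859524
ŷ(15) = a + b·15 = 0.859524 + 1.773810·15 = 27.466667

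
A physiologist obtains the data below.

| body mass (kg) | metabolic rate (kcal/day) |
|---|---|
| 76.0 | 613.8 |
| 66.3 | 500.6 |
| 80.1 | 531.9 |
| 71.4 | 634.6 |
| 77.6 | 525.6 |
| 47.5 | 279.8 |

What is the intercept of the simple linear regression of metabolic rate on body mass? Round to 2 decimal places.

n = 6, Σx = 418.9, Σy = 3086.3, Σxy = 221831.27, Σx² = 29963.67
Sxx = Σx² − (Σx)²/n = 29963.67 − 29246.201667 = 717.468333
Sxy = Σxy − (Σx)(Σy)/n = 221831.27 − 215475.178333 = 6356.091667
b = Sxy/Sxx = 6356.091667/717.468333 = 8.859055
a = ȳ − b·x̄ = 514.383333 − 8.859055·69.816667 = -104.126380

-104.13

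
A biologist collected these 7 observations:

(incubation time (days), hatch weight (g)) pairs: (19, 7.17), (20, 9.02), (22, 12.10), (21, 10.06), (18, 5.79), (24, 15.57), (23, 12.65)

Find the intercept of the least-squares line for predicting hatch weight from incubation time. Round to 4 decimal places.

n = 7, Σx = 147, Σy = 72.36, Σxy = 1562.94, Σx² = 3115
Sxx = Σx² − (Σx)²/n = 3115 − 3087 = 28
Sxy = Σxy − (Σx)(Σy)/n = 1562.94 − 1519.56 = 43.38
b = Sxy/Sxx = 43.38/28 = 1.549286
a = ȳ − b·x̄ = 10.337143 − 1.549286·21 = -22.197857

-22.1979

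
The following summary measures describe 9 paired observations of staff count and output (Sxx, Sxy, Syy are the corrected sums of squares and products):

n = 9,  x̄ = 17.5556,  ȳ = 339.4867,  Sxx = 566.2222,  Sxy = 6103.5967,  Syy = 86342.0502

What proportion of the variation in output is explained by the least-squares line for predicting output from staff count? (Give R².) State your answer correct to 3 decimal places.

0.762

R² = Sxy²/(Sxx·Syy) = (6103.5967)²/(566.2222·86342.0502) = 0.762013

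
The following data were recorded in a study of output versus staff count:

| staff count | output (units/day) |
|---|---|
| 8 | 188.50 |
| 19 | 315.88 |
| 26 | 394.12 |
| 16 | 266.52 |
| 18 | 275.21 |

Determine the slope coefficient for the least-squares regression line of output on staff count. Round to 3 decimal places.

n = 5, Σx = 87, Σy = 1440.23, Σxy = 26974.94, Σx² = 1681
Sxx = Σx² − (Σx)²/n = 1681 − 1513.8 = 167.2
Sxy = Σxy − (Σx)(Σy)/n = 26974.94 − 25060.002 = 1914.938
b = Sxy/Sxx = 1914.938/167.2 = 11.452978

11.453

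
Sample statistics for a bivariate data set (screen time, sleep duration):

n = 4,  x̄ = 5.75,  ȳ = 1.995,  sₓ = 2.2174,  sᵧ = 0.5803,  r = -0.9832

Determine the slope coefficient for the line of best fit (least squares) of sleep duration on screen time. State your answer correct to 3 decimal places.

-0.257

b = r · sᵧ/sₓ = -0.9832 · 0.5803/2.2174 = -0.257306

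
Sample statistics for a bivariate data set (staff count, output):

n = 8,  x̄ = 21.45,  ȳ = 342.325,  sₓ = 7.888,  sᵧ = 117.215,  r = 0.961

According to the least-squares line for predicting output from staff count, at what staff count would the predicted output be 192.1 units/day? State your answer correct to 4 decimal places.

b = r · sᵧ/sₓ = 0.961 · 117.215/7.888 = 14.280377
a = ȳ − b·x̄ = 342.325 − 14.280377·21.45 = 36.010910
Set a + b·x = 192.1: x = (192.1 − 36.010910) / 14.280377 = 10.930320

10.9303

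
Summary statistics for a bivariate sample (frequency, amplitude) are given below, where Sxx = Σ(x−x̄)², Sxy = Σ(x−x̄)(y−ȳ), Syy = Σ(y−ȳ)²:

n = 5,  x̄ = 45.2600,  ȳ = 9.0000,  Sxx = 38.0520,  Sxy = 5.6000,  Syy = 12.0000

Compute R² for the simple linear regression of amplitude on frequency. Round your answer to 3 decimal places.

0.069

R² = Sxy²/(Sxx·Syy) = (5.6)²/(38.052·12) = 0.068678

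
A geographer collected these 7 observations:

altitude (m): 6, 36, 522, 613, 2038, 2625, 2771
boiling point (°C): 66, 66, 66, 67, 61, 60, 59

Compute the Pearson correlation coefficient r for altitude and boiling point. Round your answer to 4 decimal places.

-0.9625

n = 7, Σx = 8611, Σy = 445, Σxy = 523602, Σx² = 19372095, Σy² = 28359
Sxx = Σx² − (Σx)²/n = 19372095 − 10592760.142857 = 8779334.857143
Sxy = Σxy − (Σx)(Σy)/n = 523602 − 547413.571429 = -23811.571429
Syy = Σy² − (Σy)²/n = 28359 − 28289.285714 = 69.714286
r = Sxy/√(Sxx·Syy) = -23811.571429/√(612045058.612245) = -23811.571429/24739.544430 = -0.962490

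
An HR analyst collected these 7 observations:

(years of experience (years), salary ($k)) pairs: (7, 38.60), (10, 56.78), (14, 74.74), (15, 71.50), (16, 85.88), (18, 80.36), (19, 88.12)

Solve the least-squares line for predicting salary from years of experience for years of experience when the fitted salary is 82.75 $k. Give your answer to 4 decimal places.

n = 7, Σx = 99, Σy = 495.98, Σxy = 7451.7, Σx² = 1511
Sxx = Σx² − (Σx)²/n = 1511 − 1400.142857 = 110.857143
Sxy = Σxy − (Σx)(Σy)/n = 7451.7 − 7014.574286 = 437.125714
b = Sxy/Sxx = 437.125714/110.857143 = 3.943144
a = ȳ − b·x̄ = 70.854286 − 3.943144·14.142857 = 15.086959
Set a + b·x = 82.75: x = (82.75 − 15.086959) / 3.943144 = 17.159666

17.1597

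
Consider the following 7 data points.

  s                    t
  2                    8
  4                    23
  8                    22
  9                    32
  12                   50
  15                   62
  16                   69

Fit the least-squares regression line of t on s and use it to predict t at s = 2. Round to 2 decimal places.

n = 7, Σx = 66, Σy = 266, Σxy = 3206, Σx² = 790
Sxx = Σx² − (Σx)²/n = 790 − 622.285714 = 167.714286
Sxy = Σxy − (Σx)(Σy)/n = 3206 − 2508 = 698
b = Sxy/Sxx = 698/167.714286 = 4.161840
a = ȳ − b·x̄ = 38 − 4.161840·9.428571 = -1.240204
ŷ(2) = a + b·2 = -1.240204 + 4.161840·2 = 7.083475

7.08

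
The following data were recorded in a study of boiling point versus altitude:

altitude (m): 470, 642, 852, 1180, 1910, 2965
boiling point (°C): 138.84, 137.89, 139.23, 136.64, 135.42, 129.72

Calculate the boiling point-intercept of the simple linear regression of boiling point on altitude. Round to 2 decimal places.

n = 6, Σx = 8019, Σy = 817.74, Σxy = 1076911.34, Σx² = 15190693
Sxx = Σx² − (Σx)²/n = 15190693 − 10717393.5 = 4473299.5
Sxy = Σxy − (Σx)(Σy)/n = 1076911.34 − 1092909.51 = -15998.17
b = Sxy/Sxx = -15998.17/4473299.5 = -0.003576
a = ȳ − b·x̄ = 136.29 − (-0.003576)·1336.5 = 141.069817

141.07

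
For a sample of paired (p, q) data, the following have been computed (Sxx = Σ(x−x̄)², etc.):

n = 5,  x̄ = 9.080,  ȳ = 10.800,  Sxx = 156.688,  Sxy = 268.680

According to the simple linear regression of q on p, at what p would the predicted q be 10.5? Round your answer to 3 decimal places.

8.905

b = Sxy/Sxx = 268.68/156.688 = 1.714745
a = ȳ − b·x̄ = 10.8 − 1.714745·9.08 = -4.769887
Set a + b·x = 10.5: x = (10.5 − (-4.769887)) / 1.714745 = 8.905047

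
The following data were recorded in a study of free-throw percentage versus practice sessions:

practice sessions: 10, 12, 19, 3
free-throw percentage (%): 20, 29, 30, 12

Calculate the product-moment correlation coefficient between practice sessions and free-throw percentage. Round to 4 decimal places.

0.9157

n = 4, Σx = 44, Σy = 91, Σxy = 1154, Σx² = 614, Σy² = 2285
Sxx = Σx² − (Σx)²/n = 614 − 484 = 130
Sxy = Σxy − (Σx)(Σy)/n = 1154 − 1001 = 153
Syy = Σy² − (Σy)²/n = 2285 − 2070.25 = 214.75
r = Sxy/√(Sxx·Syy) = 153/√(27917.5) = 153/167.085308 = 0.915700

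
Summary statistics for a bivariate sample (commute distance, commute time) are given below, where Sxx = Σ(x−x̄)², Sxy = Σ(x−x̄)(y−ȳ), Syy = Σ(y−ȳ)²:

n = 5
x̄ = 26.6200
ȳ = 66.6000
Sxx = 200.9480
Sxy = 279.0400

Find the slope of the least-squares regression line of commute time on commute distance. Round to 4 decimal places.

b = Sxy/Sxx = 279.04/200.948 = 1.388618

1.3886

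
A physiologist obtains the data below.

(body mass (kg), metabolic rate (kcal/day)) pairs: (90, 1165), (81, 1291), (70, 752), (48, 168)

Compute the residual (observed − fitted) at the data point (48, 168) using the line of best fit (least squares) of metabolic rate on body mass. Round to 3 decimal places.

-30.589

n = 4, Σx = 289, Σy = 3376, Σxy = 270125, Σx² = 21865
Sxx = Σx² − (Σx)²/n = 21865 − 20880.25 = 984.75
Sxy = Σxy − (Σx)(Σy)/n = 270125 − 243916 = 26209
b = Sxy/Sxx = 26209/984.75 = 26.614877
a = ȳ − b·x̄ = 844 − 26.614877·72.25 = -1078.924854
ŷ(48) = -1078.924854 + 26.614877·48 = 198.589236
residual = y − ŷ = 168 − 198.589236 = -30.589236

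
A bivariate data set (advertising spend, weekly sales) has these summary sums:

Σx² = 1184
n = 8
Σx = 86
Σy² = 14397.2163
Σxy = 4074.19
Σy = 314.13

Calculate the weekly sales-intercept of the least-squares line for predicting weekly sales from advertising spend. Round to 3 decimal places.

10.380

Sxx = Σx² − (Σx)²/n = 1184 − 924.5 = 259.5
Sxy = Σxy − (Σx)(Σy)/n = 4074.19 − 3376.8975 = 697.2925
b = Sxy/Sxx = 697.2925/259.5 = 2.687062
a = ȳ − b·x̄ = 39.26625 − 2.687062·10.75 = 10.380337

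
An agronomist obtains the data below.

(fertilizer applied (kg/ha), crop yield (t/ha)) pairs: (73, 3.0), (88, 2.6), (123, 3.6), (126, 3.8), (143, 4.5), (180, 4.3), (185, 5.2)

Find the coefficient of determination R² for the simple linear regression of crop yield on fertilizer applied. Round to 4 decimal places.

0.8383

n = 7, Σx = 918, Σy = 27, Σxy = 3748.9, Σx² = 131152, Σy² = 108.94
Sxx = Σx² − (Σx)²/n = 131152 − 120389.142857 = 10762.857143
Sxy = Σxy − (Σx)(Σy)/n = 3748.9 − 3540.857143 = 208.042857
Syy = Σy² − (Σy)²/n = 108.94 − 104.142857 = 4.797143
R² = Sxy²/(Sxx·Syy) = (208.042857)²/(10762.857143·4.797143) = 0.838292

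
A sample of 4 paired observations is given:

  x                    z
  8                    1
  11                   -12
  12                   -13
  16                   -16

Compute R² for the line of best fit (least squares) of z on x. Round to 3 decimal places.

n = 4, Σx = 47, Σy = -40, Σxy = -536, Σx² = 585, Σy² = 570
Sxx = Σx² − (Σx)²/n = 585 − 552.25 = 32.75
Sxy = Σxy − (Σx)(Σy)/n = -536 − (-470) = -66
Syy = Σy² − (Σy)²/n = 570 − 400 = 170
R² = Sxy²/(Sxx·Syy) = (-66)²/(32.75·170) = 0.782398

0.782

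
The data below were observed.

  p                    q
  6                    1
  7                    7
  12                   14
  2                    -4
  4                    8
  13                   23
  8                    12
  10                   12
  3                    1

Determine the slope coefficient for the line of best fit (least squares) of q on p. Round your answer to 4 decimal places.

1.8967

n = 9, Σx = 65, Σy = 74, Σxy = 765, Σx² = 591
Sxx = Σx² − (Σx)²/n = 591 − 469.444444 = 121.555556
Sxy = Σxy − (Σx)(Σy)/n = 765 − 534.444444 = 230.555556
b = Sxy/Sxx = 230.555556/121.555556 = 1.896709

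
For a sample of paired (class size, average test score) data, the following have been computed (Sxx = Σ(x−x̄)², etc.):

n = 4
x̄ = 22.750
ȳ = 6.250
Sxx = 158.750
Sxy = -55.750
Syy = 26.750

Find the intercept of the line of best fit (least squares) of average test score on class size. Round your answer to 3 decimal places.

b = Sxy/Sxx = -55.75/158.75 = -0.351181
a = ȳ − b·x̄ = 6.25 − (-0.351181)·22.75 = 14.239370

14.239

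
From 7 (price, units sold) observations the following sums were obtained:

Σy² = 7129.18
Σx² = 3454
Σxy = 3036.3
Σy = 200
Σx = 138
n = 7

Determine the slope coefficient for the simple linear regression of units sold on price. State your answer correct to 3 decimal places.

-1.236

Sxx = Σx² − (Σx)²/n = 3454 − 2720.571429 = 733.428571
Sxy = Σxy − (Σx)(Σy)/n = 3036.3 − 3942.857143 = -906.557143
b = Sxy/Sxx = -906.557143/733.428571 = -1.236054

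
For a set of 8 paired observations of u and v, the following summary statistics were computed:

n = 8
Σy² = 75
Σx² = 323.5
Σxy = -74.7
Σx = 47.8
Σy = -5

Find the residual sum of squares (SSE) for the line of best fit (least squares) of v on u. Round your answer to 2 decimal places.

Sxx = Σx² − (Σx)²/n = 323.5 − 285.605 = 37.895
Sxy = Σxy − (Σx)(Σy)/n = -74.7 − (-29.875) = -44.825
Syy = Σy² − (Σy)²/n = 75 − 3.125 = 71.875
b = Sxy/Sxx = -44.825/37.895 = -1.182874
SSE = Syy − b·Sxy = 71.875 − (-1.182874)·(-44.825) = 18.852685

18.85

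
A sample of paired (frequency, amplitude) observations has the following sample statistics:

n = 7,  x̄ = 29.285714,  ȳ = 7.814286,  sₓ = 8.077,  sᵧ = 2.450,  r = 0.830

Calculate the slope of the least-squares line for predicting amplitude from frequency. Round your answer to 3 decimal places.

0.252

b = r · sᵧ/sₓ = 0.83 · 2.45/8.077 = 0.251764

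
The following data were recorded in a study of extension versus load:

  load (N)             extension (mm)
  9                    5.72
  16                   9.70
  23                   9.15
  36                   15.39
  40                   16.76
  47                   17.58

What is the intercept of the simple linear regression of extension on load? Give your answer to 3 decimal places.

n = 6, Σx = 171, Σy = 74.3, Σxy = 2467.83, Σx² = 5971
Sxx = Σx² − (Σx)²/n = 5971 − 4873.5 = 1097.5
Sxy = Σxy − (Σx)(Σy)/n = 2467.83 − 2117.55 = 350.28
b = Sxy/Sxx = 350.28/1097.5 = 0.319162
a = ȳ − b·x̄ = 12.383333 − 0.319162·28.5 = 3.287224

3.287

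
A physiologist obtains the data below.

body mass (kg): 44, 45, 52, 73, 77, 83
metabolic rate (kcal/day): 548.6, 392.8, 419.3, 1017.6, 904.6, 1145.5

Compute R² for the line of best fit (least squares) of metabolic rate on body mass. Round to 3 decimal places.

0.893

n = 6, Σx = 374, Σy = 4428.4, Σxy = 302633.5, Σx² = 24812, Σy² = 3797047.46
Sxx = Σx² − (Σx)²/n = 24812 − 23312.666667 = 1499.333333
Sxy = Σxy − (Σx)(Σy)/n = 302633.5 − 276036.933333 = 26596.566667
Syy = Σy² − (Σy)²/n = 3797047.46 − 3268454.426667 = 528593.033333
R² = Sxy²/(Sxx·Syy) = (26596.566667)²/(1499.333333·528593.033333) = 0.892548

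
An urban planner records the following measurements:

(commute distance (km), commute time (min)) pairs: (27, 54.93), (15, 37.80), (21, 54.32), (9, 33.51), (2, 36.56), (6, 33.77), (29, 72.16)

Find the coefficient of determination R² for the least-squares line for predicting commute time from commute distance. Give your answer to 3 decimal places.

0.807

n = 7, Σx = 109, Σy = 323.05, Σxy = 5860.8, Σx² = 2357, Σy² = 16203.8395
Sxx = Σx² − (Σx)²/n = 2357 − 1697.285714 = 659.714286
Sxy = Σxy − (Σx)(Σy)/n = 5860.8 − 5030.35 = 830.45
Syy = Σy² − (Σy)²/n = 16203.8395 − 14908.7575 = 1295.082
R² = Sxy²/(Sxx·Syy) = (830.45)²/(659.714286·1295.082) = 0.807186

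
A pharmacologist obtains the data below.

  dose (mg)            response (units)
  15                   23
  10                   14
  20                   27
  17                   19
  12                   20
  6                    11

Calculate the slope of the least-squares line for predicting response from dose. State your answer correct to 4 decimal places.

n = 6, Σx = 80, Σy = 114, Σxy = 1654, Σx² = 1194
Sxx = Σx² − (Σx)²/n = 1194 − 1066.666667 = 127.333333
Sxy = Σxy − (Σx)(Σy)/n = 1654 − 1520 = 134
b = Sxy/Sxx = 134/127.333333 = 1.052356

1.0524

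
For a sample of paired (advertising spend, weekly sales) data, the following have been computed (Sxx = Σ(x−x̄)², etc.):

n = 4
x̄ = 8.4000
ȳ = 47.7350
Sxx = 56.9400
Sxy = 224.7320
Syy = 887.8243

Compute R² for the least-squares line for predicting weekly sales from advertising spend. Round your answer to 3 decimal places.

0.999

R² = Sxy²/(Sxx·Syy) = (224.732)²/(56.94·887.8243) = 0.999046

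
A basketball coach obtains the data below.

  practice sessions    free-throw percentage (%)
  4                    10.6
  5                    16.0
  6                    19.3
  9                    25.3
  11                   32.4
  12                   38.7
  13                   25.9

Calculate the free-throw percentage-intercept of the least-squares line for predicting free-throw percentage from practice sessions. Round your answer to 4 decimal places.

n = 7, Σx = 60, Σy = 168.2, Σxy = 1623.4, Σx² = 592
Sxx = Σx² − (Σx)²/n = 592 − 514.285714 = 77.714286
Sxy = Σxy − (Σx)(Σy)/n = 1623.4 − 1441.714286 = 181.685714
b = Sxy/Sxx = 181.685714/77.714286 = 2.337868
a = ȳ − b·x̄ = 24.028571 − 2.337868·8.571429 = 3.989706

3.9897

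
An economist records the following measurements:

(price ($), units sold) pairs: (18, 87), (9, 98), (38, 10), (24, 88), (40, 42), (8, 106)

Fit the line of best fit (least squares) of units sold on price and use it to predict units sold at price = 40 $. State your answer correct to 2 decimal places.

n = 6, Σx = 137, Σy = 431, Σxy = 7468, Σx² = 4089
Sxx = Σx² − (Σx)²/n = 4089 − 3128.166667 = 960.833333
Sxy = Σxy − (Σx)(Σy)/n = 7468 − 9841.166667 = -2373.166667
b = Sxy/Sxx = -2373.166667/960.833333 = -2.469905
a = ȳ − b·x̄ = 71.833333 − (-2.469905)·22.833333 = 128.229488
ŷ(40) = a + b·40 = 128.229488 + (-2.469905)·40 = 29.433304

29.43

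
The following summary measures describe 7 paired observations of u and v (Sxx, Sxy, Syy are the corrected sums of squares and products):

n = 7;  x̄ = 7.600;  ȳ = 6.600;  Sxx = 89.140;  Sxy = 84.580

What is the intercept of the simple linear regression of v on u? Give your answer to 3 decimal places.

b = Sxy/Sxx = 84.58/89.14 = 0.948845
a = ȳ − b·x̄ = 6.6 − 0.948845·7.6 = -0.611218

-0.611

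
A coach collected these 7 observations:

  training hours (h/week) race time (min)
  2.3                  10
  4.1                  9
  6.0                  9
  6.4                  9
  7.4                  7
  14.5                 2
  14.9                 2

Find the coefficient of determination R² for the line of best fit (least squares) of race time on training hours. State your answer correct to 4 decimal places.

n = 7, Σx = 55.6, Σy = 48, Σxy = 282.1, Σx² = 586.08, Σy² = 400
Sxx = Σx² − (Σx)²/n = 586.08 − 441.622857 = 144.457143
Sxy = Σxy − (Σx)(Σy)/n = 282.1 − 381.257143 = -99.157143
Syy = Σy² − (Σy)²/n = 400 − 329.142857 = 70.857143
R² = Sxy²/(Sxx·Syy) = (-99.157143)²/(144.457143·70.857143) = 0.960562

0.9606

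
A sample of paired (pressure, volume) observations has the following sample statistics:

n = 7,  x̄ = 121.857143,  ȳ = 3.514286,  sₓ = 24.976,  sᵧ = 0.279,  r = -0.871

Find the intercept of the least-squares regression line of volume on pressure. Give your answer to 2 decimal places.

4.70

b = r · sᵧ/sₓ = -0.871 · 0.279/24.976 = -0.009730
a = ȳ − b·x̄ = 3.514286 − (-0.009730)·121.857143 = 4.699920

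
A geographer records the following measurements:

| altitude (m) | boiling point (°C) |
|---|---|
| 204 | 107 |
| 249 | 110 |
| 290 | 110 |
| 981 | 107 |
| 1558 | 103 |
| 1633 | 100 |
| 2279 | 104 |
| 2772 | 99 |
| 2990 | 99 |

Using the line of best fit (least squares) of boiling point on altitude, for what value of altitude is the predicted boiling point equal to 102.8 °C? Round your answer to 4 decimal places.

1858.6844

n = 9, Σx = 12956, Σy = 939, Σxy = 1317313, Σx² = 28062056
Sxx = Σx² − (Σx)²/n = 28062056 − 18650881.777778 = 9411174.222222
Sxy = Σxy − (Σx)(Σy)/n = 1317313 − 1351742.666667 = -34429.666667
b = Sxy/Sxx = -34429.666667/9411174.222222 = -0.003658
a = ȳ − b·x̄ = 104.333333 − (-0.003658)·1439.555556 = 109.599777
Set a + b·x = 102.8: x = (102.8 − 109.599777) / (-0.003658) = 1858.684421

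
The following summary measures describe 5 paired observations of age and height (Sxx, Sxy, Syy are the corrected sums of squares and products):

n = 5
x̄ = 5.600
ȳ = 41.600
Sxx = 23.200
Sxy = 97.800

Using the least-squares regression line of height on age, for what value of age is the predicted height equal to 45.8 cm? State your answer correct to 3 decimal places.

6.596

b = Sxy/Sxx = 97.8/23.2 = 4.215517
a = ȳ − b·x̄ = 41.6 − 4.215517·5.6 = 17.993103
Set a + b·x = 45.8: x = (45.8 − 17.993103) / 4.215517 = 6.596319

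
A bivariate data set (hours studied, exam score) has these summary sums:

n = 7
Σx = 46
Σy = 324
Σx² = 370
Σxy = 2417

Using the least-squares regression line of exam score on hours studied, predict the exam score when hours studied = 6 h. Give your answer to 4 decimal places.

43.8565

Sxx = Σx² − (Σx)²/n = 370 − 302.285714 = 67.714286
Sxy = Σxy − (Σx)(Σy)/n = 2417 − 2129.142857 = 287.857143
b = Sxy/Sxx = 287.857143/67.714286 = 4.251055
a = ȳ − b·x̄ = 46.285714 − 4.251055·6.571429 = 18.350211
ŷ(6) = a + b·6 = 18.350211 + 4.251055·6 = 43.856540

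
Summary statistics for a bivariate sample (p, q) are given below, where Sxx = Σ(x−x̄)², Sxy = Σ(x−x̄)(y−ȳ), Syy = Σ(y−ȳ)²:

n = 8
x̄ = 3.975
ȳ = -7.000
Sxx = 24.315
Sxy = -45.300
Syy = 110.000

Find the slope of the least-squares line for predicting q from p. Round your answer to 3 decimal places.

b = Sxy/Sxx = -45.3/24.315 = -1.863048

-1.863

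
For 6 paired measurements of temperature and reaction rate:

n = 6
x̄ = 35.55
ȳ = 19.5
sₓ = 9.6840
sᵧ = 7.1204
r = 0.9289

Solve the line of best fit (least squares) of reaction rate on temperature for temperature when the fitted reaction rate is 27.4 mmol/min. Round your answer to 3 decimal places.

b = r · sᵧ/sₓ = 0.9289 · 7.1204/9.684 = 0.682997
a = ȳ − b·x̄ = 19.5 − 0.682997·35.55 = -4.780531
Set a + b·x = 27.4: x = (27.4 − (-4.780531)) / 0.682997 = 47.116675

47.117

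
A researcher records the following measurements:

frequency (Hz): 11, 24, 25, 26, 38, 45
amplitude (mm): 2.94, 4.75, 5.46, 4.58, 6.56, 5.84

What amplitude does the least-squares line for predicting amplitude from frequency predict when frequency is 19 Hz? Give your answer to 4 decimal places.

n = 6, Σx = 169, Σy = 30.13, Σxy = 914, Σx² = 5467
Sxx = Σx² − (Σx)²/n = 5467 − 4760.166667 = 706.833333
Sxy = Σxy − (Σx)(Σy)/n = 914 − 848.661667 = 65.338333
b = Sxy/Sxx = 65.338333/706.833333 = 0.092438
a = ȳ − b·x̄ = 5.021667 − 0.092438·28.166667 = 2.417993
ŷ(19) = a + b·19 = 2.417993 + 0.092438·19 = 4.174317

4.1743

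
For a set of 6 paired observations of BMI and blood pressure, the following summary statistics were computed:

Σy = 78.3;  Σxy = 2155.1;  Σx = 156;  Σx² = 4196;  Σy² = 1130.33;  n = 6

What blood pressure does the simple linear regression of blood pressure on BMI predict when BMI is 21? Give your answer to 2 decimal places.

8.79

Sxx = Σx² − (Σx)²/n = 4196 − 4056 = 140
Sxy = Σxy − (Σx)(Σy)/n = 2155.1 − 2035.8 = 119.3
b = Sxy/Sxx = 119.3/140 = 0.852143
a = ȳ − b·x̄ = 13.05 − 0.852143·26 = -9.105714
ŷ(21) = a + b·21 = -9.105714 + 0.852143·21 = 8.789286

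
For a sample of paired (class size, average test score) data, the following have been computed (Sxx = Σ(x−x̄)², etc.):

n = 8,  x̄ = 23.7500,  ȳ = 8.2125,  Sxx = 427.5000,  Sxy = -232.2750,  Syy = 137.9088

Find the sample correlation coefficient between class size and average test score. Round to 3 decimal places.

-0.957

r = Sxy/√(Sxx·Syy) = -232.275/√(58956.012) = -232.275/242.808591 = -0.956618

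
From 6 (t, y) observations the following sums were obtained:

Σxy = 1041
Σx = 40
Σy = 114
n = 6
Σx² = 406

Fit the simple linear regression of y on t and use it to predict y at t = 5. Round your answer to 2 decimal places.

Sxx = Σx² − (Σx)²/n = 406 − 266.666667 = 139.333333
Sxy = Σxy − (Σx)(Σy)/n = 1041 − 760 = 281
b = Sxy/Sxx = 281/139.333333 = 2.016746
a = ȳ − b·x̄ = 19 − 2.016746·6.666667 = 5.555024
ŷ(5) = a + b·5 = 5.555024 + 2.016746·5 = 15.638756

15.64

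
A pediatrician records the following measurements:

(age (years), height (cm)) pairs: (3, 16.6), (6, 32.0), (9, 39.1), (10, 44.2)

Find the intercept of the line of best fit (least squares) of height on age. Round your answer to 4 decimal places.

n = 4, Σx = 28, Σy = 131.9, Σxy = 1035.7, Σx² = 226
Sxx = Σx² − (Σx)²/n = 226 − 196 = 30
Sxy = Σxy − (Σx)(Σy)/n = 1035.7 − 923.3 = 112.4
b = Sxy/Sxx = 112.4/30 = 3.746667
a = ȳ − b·x̄ = 32.975 − 3.746667·7 = 6.748333

6.7483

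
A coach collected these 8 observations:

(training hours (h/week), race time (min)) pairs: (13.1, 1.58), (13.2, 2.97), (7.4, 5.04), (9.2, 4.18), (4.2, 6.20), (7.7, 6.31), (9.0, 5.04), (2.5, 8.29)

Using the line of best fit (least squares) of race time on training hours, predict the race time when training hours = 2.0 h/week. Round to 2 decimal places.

8.22

n = 8, Σx = 66.3, Σy = 39.61, Σxy = 276.366, Σx² = 649.43
Sxx = Σx² − (Σx)²/n = 649.43 − 549.46125 = 99.96875
Sxy = Σxy − (Σx)(Σy)/n = 276.366 − 328.267875 = -51.901875
b = Sxy/Sxx = -51.901875/99.96875 = -0.519181
a = ȳ − b·x̄ = 4.95125 − (-0.519181)·8.2875 = 9.253962
ŷ(2.0) = a + b·2.0 = 9.253962 + (-0.519181)·2 = 8.215601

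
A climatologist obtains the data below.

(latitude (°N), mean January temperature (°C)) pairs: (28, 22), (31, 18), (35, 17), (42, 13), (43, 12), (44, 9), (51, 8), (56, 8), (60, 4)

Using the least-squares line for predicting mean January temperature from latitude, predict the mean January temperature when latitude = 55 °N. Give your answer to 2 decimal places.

n = 9, Σx = 390, Σy = 111, Σxy = 4323, Σx² = 17856
Sxx = Σx² − (Σx)²/n = 17856 − 16900 = 956
Sxy = Σxy − (Σx)(Σy)/n = 4323 − 4810 = -487
b = Sxy/Sxx = -487/956 = -0.509414
a = ȳ − b·x̄ = 12.333333 − (-0.509414)·43.333333 = 34.407950
ŷ(55) = a + b·55 = 34.407950 + (-0.509414)·55 = 6.390167

6.39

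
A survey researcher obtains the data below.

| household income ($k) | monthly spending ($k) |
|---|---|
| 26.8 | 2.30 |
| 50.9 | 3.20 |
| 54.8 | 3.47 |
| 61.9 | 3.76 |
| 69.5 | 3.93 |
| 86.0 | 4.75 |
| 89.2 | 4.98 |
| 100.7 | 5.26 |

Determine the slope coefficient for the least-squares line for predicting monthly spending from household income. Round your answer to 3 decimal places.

0.041

n = 8, Σx = 539.8, Σy = 31.65, Σxy = 2302.953, Σx² = 40467.08
Sxx = Σx² − (Σx)²/n = 40467.08 − 36423.005 = 4044.075
Sxy = Σxy − (Σx)(Σy)/n = 2302.953 − 2135.58375 = 167.36925
b = Sxy/Sxx = 167.36925/4044.075 = 0.041386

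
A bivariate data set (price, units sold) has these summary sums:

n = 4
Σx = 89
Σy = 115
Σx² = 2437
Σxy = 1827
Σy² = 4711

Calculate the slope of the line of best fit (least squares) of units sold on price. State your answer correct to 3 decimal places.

-1.602

Sxx = Σx² − (Σx)²/n = 2437 − 1980.25 = 456.75
Sxy = Σxy − (Σx)(Σy)/n = 1827 − 2558.75 = -731.75
b = Sxy/Sxx = -731.75/456.75 = -1.602080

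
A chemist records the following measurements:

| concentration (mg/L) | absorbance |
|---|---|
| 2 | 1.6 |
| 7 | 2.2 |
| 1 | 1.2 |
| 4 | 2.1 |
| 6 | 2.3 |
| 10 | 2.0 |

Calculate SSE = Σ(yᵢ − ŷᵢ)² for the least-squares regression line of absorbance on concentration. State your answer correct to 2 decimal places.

n = 6, Σx = 30, Σy = 11.4, Σxy = 62, Σx² = 206, Σy² = 22.54
Sxx = Σx² − (Σx)²/n = 206 − 150 = 56
Sxy = Σxy − (Σx)(Σy)/n = 62 − 57 = 5
Syy = Σy² − (Σy)²/n = 22.54 − 21.66 = 0.88
b = Sxy/Sxx = 5/56 = 0.089286
SSE = Syy − b·Sxy = 0.88 − 0.089286·5 = 0.433571

0.43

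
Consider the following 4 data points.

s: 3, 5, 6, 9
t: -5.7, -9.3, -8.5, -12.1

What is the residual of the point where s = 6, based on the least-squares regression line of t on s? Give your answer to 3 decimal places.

0.651

n = 4, Σx = 23, Σy = -35.6, Σxy = -223.5, Σx² = 151
Sxx = Σx² − (Σx)²/n = 151 − 132.25 = 18.75
Sxy = Σxy − (Σx)(Σy)/n = -223.5 − (-204.7) = -18.8
b = Sxy/Sxx = -18.8/18.75 = -1.002667
a = ȳ − b·x̄ = -8.9 − (-1.002667)·5.75 = -3.134667
ŷ(6) = -3.134667 + (-1.002667)·6 = -9.150667
residual = y − ŷ = -8.5 − (-9.150667) = 0.650667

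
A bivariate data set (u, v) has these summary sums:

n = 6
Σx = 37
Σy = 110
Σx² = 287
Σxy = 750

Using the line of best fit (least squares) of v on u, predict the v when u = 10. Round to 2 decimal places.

Sxx = Σx² − (Σx)²/n = 287 − 228.166667 = 58.833333
Sxy = Σxy − (Σx)(Σy)/n = 750 − 678.333333 = 71.666667
b = Sxy/Sxx = 71.666667/58.833333 = 1.218130
a = ȳ − b·x̄ = 18.333333 − 1.218130·6.166667 = 10.821530
ŷ(10) = a + b·10 = 10.821530 + 1.218130·10 = 23.002833

23.00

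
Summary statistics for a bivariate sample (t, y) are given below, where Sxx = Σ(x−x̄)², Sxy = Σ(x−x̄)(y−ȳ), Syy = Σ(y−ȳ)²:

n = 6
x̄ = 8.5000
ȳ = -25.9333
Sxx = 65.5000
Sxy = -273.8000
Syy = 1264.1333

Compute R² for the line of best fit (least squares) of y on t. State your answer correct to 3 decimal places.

R² = Sxy²/(Sxx·Syy) = (-273.8)²/(65.5·1264.1333) = 0.905384

0.905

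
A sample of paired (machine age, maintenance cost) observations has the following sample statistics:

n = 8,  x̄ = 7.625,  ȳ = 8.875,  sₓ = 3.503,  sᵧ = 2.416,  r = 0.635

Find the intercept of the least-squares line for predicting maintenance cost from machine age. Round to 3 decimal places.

b = r · sᵧ/sₓ = 0.635 · 2.416/3.503 = 0.437956
a = ȳ − b·x̄ = 8.875 − 0.437956·7.625 = 5.535585

5.536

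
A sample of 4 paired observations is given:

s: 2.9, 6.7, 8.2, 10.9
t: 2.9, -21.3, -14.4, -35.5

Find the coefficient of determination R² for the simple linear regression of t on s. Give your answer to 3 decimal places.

0.873

n = 4, Σx = 28.7, Σy = -68.3, Σxy = -639.33, Σx² = 239.35, Σy² = 1929.71
Sxx = Σx² − (Σx)²/n = 239.35 − 205.9225 = 33.4275
Sxy = Σxy − (Σx)(Σy)/n = -639.33 − (-490.0525) = -149.2775
Syy = Σy² − (Σy)²/n = 1929.71 − 1166.2225 = 763.4875
R² = Sxy²/(Sxx·Syy) = (-149.2775)²/(33.4275·763.4875) = 0.873138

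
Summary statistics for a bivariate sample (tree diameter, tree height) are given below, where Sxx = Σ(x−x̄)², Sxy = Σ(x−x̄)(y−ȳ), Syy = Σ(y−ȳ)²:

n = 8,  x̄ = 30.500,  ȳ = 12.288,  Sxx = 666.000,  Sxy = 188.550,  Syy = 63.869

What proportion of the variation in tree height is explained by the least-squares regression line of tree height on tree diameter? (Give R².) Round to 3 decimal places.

R² = Sxy²/(Sxx·Syy) = (188.55)²/(666·63.869) = 0.835774

0.836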